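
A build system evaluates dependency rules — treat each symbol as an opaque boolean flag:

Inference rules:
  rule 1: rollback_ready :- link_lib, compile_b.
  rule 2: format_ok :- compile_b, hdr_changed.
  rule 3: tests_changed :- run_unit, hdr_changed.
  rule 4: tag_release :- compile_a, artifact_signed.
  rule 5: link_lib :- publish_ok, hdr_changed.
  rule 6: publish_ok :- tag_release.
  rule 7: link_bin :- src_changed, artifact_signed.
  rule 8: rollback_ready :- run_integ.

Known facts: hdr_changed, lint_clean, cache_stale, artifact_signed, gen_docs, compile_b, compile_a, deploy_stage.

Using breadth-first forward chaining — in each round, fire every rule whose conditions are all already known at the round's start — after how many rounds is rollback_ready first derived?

Round 1 — rule 2, rule 4, derive format_ok, tag_release.
Round 2 — rule 6, derive publish_ok.
Round 3 — rule 5, derive link_lib.
Round 4 — rule 1, derive rollback_ready.
rollback_ready first appears in round 4.

4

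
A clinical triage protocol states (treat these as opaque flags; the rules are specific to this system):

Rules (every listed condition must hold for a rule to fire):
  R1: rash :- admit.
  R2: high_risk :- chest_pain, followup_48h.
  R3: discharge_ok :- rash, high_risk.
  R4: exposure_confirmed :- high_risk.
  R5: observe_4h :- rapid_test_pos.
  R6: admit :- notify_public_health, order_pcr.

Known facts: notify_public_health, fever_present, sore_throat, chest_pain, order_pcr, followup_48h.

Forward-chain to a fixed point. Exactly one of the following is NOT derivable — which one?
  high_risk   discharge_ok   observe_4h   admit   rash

observe_4h

Round 1: R2 [high_risk :- chest_pain, followup_48h.]; R6 [admit :- notify_public_health, order_pcr.]. New: high_risk, admit.
Round 2: R1 [rash :- admit.]; R4 [exposure_confirmed :- high_risk.]. New: rash, exposure_confirmed.
Round 3: R3 [discharge_ok :- rash, high_risk.]. New: discharge_ok.
Derived: rash (round 2), high_risk (round 1), discharge_ok (round 3), admit (round 1). observe_4h never appears in any round.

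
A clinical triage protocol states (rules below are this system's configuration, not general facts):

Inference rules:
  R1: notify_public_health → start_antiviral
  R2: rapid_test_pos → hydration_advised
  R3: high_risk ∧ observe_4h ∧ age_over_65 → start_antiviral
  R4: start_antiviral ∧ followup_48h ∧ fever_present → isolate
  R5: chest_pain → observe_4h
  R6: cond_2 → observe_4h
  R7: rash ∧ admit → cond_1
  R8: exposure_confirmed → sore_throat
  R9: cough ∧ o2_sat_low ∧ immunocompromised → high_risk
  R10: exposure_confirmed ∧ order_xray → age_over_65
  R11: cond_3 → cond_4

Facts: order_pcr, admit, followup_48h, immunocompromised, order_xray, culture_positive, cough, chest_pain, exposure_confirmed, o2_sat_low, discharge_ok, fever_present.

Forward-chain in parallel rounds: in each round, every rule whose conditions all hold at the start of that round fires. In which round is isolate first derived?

3

Round 1: R5 [chest_pain → observe_4h]; R8 [exposure_confirmed → sore_throat]; R9 [cough ∧ o2_sat_low ∧ immunocompromised → high_risk]; R10 [exposure_confirmed ∧ order_xray → age_over_65]. Adds observe_4h, sore_throat, high_risk, age_over_65.
Round 2: R3 [high_risk ∧ observe_4h ∧ age_over_65 → start_antiviral]. Adds start_antiviral.
Round 3: R4 [start_antiviral ∧ followup_48h ∧ fever_present → isolate]. Adds isolate.
isolate first appears in round 3.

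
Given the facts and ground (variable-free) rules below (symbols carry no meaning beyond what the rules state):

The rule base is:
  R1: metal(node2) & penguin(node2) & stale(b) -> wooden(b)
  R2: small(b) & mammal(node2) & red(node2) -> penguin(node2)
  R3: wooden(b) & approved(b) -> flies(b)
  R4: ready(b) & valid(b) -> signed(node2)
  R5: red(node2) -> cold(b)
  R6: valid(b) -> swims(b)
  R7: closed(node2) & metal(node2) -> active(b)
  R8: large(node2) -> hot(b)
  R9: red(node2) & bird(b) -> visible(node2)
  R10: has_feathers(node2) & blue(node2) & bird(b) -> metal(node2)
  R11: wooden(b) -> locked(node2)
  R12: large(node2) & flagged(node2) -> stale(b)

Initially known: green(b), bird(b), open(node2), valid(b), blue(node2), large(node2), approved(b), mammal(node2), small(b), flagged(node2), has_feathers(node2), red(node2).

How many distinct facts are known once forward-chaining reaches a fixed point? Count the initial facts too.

22

Round 1 — R2, R5, R6, R8, R9, R10, R12, derive penguin(node2), cold(b), swims(b), hot(b), visible(node2), metal(node2), stale(b).
Round 2 — R1, derive wooden(b).
Round 3 — R3, R11, derive flies(b), locked(node2).
Closure: {approved(b), bird(b), blue(node2), cold(b), flagged(node2), flies(b), green(b), has_feathers(node2), hot(b), large(node2), locked(node2), mammal(node2), metal(node2), open(node2), penguin(node2), red(node2), small(b), stale(b), swims(b), valid(b), visible(node2), wooden(b)} — 22 facts.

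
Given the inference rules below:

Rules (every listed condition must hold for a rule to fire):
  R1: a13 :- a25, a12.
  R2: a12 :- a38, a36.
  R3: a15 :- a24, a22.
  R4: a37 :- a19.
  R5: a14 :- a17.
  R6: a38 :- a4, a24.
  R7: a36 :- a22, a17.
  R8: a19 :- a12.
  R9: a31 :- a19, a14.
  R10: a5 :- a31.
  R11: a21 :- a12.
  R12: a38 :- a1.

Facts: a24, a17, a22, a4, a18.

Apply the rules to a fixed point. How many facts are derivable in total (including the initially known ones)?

15

[1] R3 [a15 :- a24, a22.]; R5 [a14 :- a17.]; R6 [a38 :- a4, a24.]; R7 [a36 :- a22, a17.]. ⇒ new: a15, a14, a38, a36.
[2] R2 [a12 :- a38, a36.]. ⇒ new: a12.
[3] R8 [a19 :- a12.]; R11 [a21 :- a12.]. ⇒ new: a19, a21.
[4] R4 [a37 :- a19.]; R9 [a31 :- a19, a14.]. ⇒ new: a37, a31.
[5] R10 [a5 :- a31.]. ⇒ new: a5.
Closure: {a12, a14, a15, a17, a18, a19, a21, a22, a24, a31, a36, a37, a38, a4, a5} — 15 facts.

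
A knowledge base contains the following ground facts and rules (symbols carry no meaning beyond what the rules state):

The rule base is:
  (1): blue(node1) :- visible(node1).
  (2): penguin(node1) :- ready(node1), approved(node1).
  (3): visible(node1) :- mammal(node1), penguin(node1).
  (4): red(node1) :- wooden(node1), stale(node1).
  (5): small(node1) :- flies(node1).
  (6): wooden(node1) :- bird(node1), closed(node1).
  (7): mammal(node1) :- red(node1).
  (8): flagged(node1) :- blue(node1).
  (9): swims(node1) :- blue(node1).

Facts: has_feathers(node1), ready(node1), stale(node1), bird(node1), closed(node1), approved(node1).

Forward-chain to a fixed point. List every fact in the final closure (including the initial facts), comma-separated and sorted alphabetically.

Round 1: (2) [penguin(node1) :- ready(node1), approved(node1).]; (6) [wooden(node1) :- bird(node1), closed(node1).]. New: penguin(node1), wooden(node1).
Round 2: (4) [red(node1) :- wooden(node1), stale(node1).]. New: red(node1).
Round 3: (7) [mammal(node1) :- red(node1).]. New: mammal(node1).
Round 4: (3) [visible(node1) :- mammal(node1), penguin(node1).]. New: visible(node1).
Round 5: (1) [blue(node1) :- visible(node1).]. New: blue(node1).
Round 6: (8) [flagged(node1) :- blue(node1).]; (9) [swims(node1) :- blue(node1).]. New: flagged(node1), swims(node1).

approved(node1), bird(node1), blue(node1), closed(node1), flagged(node1), has_feathers(node1), mammal(node1), penguin(node1), ready(node1), red(node1), stale(node1), swims(node1), visible(node1), wooden(node1)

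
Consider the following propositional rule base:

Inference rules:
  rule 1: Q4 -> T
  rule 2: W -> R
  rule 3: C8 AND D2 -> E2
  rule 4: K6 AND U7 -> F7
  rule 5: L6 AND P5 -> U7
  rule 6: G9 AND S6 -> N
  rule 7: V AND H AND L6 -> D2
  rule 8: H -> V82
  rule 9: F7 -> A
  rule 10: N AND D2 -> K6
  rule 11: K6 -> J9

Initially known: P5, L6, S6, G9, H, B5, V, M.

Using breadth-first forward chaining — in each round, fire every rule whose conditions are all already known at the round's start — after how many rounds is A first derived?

Round 1: rule 5 [L6 AND P5 -> U7]; rule 6 [G9 AND S6 -> N]; rule 7 [V AND H AND L6 -> D2]; rule 8 [H -> V82]. New: U7, N, D2, V82.
Round 2: rule 10 [N AND D2 -> K6]. New: K6.
Round 3: rule 4 [K6 AND U7 -> F7]; rule 11 [K6 -> J9]. New: F7, J9.
Round 4: rule 9 [F7 -> A]. New: A.
A first appears in round 4.

4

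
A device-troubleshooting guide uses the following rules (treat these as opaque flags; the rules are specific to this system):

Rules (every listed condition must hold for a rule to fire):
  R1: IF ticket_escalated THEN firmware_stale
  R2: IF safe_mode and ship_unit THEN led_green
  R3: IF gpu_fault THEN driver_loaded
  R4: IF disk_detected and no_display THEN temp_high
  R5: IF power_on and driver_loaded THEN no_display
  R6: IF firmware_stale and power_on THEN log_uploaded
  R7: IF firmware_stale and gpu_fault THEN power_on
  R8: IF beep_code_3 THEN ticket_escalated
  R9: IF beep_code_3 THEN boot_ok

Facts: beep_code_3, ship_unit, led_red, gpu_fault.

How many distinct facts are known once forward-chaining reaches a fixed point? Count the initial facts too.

11

Round 1 fires R3, R8, R9, giving driver_loaded, ticket_escalated, boot_ok.
Round 2 fires R1, giving firmware_stale.
Round 3 fires R7, giving power_on.
Round 4 fires R5, R6, giving no_display, log_uploaded.
Closure: {beep_code_3, boot_ok, driver_loaded, firmware_stale, gpu_fault, led_red, log_uploaded, no_display, power_on, ship_unit, ticket_escalated} — 11 facts.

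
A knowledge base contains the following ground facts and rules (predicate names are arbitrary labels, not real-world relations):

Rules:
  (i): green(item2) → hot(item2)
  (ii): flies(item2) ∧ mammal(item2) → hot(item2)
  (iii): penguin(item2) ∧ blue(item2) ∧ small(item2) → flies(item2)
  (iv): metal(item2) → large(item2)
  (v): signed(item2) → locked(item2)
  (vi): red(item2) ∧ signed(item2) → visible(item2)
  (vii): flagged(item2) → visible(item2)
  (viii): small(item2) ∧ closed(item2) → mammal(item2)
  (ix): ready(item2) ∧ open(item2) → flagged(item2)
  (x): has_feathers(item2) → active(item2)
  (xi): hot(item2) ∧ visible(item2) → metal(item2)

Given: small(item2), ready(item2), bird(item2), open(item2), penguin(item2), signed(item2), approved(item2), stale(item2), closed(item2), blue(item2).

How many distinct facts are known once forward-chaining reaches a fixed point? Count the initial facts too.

18

Round 1: (iii) [penguin(item2) ∧ blue(item2) ∧ small(item2) → flies(item2)]; (v) [signed(item2) → locked(item2)]; (viii) [small(item2) ∧ closed(item2) → mammal(item2)]; (ix) [ready(item2) ∧ open(item2) → flagged(item2)]. Adds flies(item2), locked(item2), mammal(item2), flagged(item2).
Round 2: (ii) [flies(item2) ∧ mammal(item2) → hot(item2)]; (vii) [flagged(item2) → visible(item2)]. Adds hot(item2), visible(item2).
Round 3: (xi) [hot(item2) ∧ visible(item2) → metal(item2)]. Adds metal(item2).
Round 4: (iv) [metal(item2) → large(item2)]. Adds large(item2).
Closure: {approved(item2), bird(item2), blue(item2), closed(item2), flagged(item2), flies(item2), hot(item2), large(item2), locked(item2), mammal(item2), metal(item2), open(item2), penguin(item2), ready(item2), signed(item2), small(item2), stale(item2), visible(item2)} — 18 facts.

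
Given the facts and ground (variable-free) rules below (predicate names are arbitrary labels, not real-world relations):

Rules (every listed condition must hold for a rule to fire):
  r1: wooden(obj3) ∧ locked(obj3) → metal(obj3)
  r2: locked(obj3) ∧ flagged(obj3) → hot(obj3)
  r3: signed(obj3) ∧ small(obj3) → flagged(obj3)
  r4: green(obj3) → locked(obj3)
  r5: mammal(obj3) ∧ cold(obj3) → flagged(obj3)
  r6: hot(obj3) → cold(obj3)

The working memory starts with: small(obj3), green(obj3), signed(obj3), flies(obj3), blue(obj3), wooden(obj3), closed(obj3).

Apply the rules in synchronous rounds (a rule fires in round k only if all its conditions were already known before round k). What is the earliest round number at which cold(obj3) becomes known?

3

Round 1: r3 [signed(obj3) ∧ small(obj3) → flagged(obj3)]; r4 [green(obj3) → locked(obj3)]. New: flagged(obj3), locked(obj3).
Round 2: r1 [wooden(obj3) ∧ locked(obj3) → metal(obj3)]; r2 [locked(obj3) ∧ flagged(obj3) → hot(obj3)]. New: metal(obj3), hot(obj3).
Round 3: r6 [hot(obj3) → cold(obj3)]. New: cold(obj3).
cold(obj3) first appears in round 3.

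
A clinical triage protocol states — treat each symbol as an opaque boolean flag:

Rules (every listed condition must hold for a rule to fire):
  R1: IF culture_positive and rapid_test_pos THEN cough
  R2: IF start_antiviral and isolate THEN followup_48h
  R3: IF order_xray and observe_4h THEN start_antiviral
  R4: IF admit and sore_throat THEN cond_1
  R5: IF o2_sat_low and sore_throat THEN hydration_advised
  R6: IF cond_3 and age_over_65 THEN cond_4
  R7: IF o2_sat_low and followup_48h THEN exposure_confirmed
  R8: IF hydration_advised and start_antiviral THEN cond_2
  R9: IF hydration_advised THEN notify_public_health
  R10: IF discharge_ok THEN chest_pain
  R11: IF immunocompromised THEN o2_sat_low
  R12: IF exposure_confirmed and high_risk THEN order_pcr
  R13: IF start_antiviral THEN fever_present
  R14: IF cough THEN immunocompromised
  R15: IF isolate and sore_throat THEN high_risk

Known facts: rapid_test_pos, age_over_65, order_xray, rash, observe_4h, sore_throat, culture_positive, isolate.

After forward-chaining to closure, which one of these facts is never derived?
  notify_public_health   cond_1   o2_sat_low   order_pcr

Round 1 fires R1, R3, R15, giving cough, start_antiviral, high_risk.
Round 2 fires R2, R13, R14, giving followup_48h, fever_present, immunocompromised.
Round 3 fires R11, giving o2_sat_low.
Round 4 fires R5, R7, giving hydration_advised, exposure_confirmed.
Round 5 fires R8, R9, R12, giving cond_2, notify_public_health, order_pcr.
Derived: o2_sat_low (round 3), order_pcr (round 5), notify_public_health (round 5). cond_1 never appears in any round.

cond_1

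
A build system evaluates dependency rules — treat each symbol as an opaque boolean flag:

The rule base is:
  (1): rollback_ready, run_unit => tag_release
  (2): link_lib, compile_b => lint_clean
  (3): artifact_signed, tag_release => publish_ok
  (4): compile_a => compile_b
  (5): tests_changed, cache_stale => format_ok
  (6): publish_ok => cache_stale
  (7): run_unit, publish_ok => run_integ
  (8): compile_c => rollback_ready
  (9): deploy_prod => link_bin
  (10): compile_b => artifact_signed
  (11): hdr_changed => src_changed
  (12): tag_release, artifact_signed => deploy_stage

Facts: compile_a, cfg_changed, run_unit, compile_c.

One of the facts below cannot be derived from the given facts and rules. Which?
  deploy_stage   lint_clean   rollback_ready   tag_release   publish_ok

lint_clean

[1] (4) [compile_a => compile_b]; (8) [compile_c => rollback_ready]. ⇒ new: compile_b, rollback_ready.
[2] (1) [rollback_ready, run_unit => tag_release]; (10) [compile_b => artifact_signed]. ⇒ new: tag_release, artifact_signed.
[3] (3) [artifact_signed, tag_release => publish_ok]; (12) [tag_release, artifact_signed => deploy_stage]. ⇒ new: publish_ok, deploy_stage.
[4] (6) [publish_ok => cache_stale]; (7) [run_unit, publish_ok => run_integ]. ⇒ new: cache_stale, run_integ.
Derived: deploy_stage (round 3), publish_ok (round 3), tag_release (round 2), rollback_ready (round 1). lint_clean never appears in any round.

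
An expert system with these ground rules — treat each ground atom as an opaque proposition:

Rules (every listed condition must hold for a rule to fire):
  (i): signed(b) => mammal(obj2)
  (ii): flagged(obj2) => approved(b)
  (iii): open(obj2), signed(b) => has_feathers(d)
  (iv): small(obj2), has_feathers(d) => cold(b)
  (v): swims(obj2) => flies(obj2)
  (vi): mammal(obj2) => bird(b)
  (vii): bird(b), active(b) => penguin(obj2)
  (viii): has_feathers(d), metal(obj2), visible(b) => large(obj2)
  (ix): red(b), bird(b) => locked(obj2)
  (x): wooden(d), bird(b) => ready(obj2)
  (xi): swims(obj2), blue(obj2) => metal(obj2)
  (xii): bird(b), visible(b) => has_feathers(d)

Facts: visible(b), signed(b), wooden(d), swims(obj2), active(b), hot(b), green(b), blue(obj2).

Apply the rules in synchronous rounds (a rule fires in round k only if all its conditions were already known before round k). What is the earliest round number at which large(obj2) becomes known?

Round 1: (i) [signed(b) => mammal(obj2)]; (v) [swims(obj2) => flies(obj2)]; (xi) [swims(obj2), blue(obj2) => metal(obj2)]. New: mammal(obj2), flies(obj2), metal(obj2).
Round 2: (vi) [mammal(obj2) => bird(b)]. New: bird(b).
Round 3: (vii) [bird(b), active(b) => penguin(obj2)]; (x) [wooden(d), bird(b) => ready(obj2)]; (xii) [bird(b), visible(b) => has_feathers(d)]. New: penguin(obj2), ready(obj2), has_feathers(d).
Round 4: (viii) [has_feathers(d), metal(obj2), visible(b) => large(obj2)]. New: large(obj2).
large(obj2) first appears in round 4.

4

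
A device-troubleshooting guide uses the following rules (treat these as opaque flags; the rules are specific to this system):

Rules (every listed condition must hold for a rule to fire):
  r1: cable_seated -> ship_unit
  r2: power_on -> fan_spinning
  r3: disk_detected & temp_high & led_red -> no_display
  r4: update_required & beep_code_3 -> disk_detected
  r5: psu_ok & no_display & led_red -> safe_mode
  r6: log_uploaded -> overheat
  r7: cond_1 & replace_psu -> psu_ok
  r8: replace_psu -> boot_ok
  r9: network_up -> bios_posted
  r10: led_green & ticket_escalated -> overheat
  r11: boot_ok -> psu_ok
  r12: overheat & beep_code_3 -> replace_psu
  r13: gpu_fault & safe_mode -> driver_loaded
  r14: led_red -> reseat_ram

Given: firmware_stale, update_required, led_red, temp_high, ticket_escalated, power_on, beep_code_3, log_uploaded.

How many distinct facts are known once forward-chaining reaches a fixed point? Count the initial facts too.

Round 1 — r2, r4, r6, r14, derive fan_spinning, disk_detected, overheat, reseat_ram.
Round 2 — r3, r12, derive no_display, replace_psu.
Round 3 — r8, derive boot_ok.
Round 4 — r11, derive psu_ok.
Round 5 — r5, derive safe_mode.
Closure: {beep_code_3, boot_ok, disk_detected, fan_spinning, firmware_stale, led_red, log_uploaded, no_display, overheat, power_on, psu_ok, replace_psu, reseat_ram, safe_mode, temp_high, ticket_escalated, update_required} — 17 facts.

17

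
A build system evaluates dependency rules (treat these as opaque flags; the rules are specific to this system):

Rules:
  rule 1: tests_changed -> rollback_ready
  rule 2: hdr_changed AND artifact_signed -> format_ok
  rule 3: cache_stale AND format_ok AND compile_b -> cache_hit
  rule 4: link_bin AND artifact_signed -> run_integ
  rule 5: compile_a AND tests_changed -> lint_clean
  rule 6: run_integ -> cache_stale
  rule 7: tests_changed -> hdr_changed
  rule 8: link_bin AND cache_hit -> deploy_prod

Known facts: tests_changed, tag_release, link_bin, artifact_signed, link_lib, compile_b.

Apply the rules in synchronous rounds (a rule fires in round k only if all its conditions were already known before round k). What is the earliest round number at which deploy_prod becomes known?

Round 1 — rule 1, rule 4, rule 7, derive rollback_ready, run_integ, hdr_changed.
Round 2 — rule 2, rule 6, derive format_ok, cache_stale.
Round 3 — rule 3, derive cache_hit.
Round 4 — rule 8, derive deploy_prod.
deploy_prod first appears in round 4.

4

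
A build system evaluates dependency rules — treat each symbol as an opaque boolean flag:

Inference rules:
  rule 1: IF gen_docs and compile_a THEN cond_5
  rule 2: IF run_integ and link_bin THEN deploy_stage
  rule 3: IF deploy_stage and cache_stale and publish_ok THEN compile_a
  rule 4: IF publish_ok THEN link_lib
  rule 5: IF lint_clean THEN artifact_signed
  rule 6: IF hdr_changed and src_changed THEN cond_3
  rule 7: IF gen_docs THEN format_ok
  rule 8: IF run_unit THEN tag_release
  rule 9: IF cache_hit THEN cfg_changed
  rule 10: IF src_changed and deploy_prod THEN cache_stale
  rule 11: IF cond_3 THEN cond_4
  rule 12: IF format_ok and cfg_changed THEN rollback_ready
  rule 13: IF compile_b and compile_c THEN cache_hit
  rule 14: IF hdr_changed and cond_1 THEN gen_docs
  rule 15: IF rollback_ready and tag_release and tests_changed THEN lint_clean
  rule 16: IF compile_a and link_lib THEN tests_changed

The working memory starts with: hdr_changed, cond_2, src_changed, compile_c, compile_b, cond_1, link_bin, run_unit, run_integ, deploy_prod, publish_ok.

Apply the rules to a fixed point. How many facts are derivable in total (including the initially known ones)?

27

Round 1 fires rule 2, rule 4, rule 6, rule 8, rule 10, rule 13, rule 14, giving deploy_stage, link_lib, cond_3, tag_release, cache_stale, cache_hit, gen_docs.
Round 2 fires rule 3, rule 7, rule 9, rule 11, giving compile_a, format_ok, cfg_changed, cond_4.
Round 3 fires rule 1, rule 12, rule 16, giving cond_5, rollback_ready, tests_changed.
Round 4 fires rule 15, giving lint_clean.
Round 5 fires rule 5, giving artifact_signed.
Closure: {artifact_signed, cache_hit, cache_stale, cfg_changed, compile_a, compile_b, compile_c, cond_1, cond_2, cond_3, cond_4, cond_5, deploy_prod, deploy_stage, format_ok, gen_docs, hdr_changed, link_bin, link_lib, lint_clean, publish_ok, rollback_ready, run_integ, run_unit, src_changed, tag_release, tests_changed} — 27 facts.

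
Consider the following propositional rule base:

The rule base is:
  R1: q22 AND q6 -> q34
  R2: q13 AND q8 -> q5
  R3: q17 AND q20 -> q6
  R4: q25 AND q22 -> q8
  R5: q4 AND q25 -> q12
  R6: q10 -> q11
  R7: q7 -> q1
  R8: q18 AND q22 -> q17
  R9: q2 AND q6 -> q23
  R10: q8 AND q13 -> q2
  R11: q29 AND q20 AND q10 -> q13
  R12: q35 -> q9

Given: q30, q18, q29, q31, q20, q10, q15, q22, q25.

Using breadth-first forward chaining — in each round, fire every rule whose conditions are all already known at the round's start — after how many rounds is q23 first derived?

3

Round 1: R4 [q25 AND q22 -> q8]; R6 [q10 -> q11]; R8 [q18 AND q22 -> q17]; R11 [q29 AND q20 AND q10 -> q13]. Adds q8, q11, q17, q13.
Round 2: R2 [q13 AND q8 -> q5]; R3 [q17 AND q20 -> q6]; R10 [q8 AND q13 -> q2]. Adds q5, q6, q2.
Round 3: R1 [q22 AND q6 -> q34]; R9 [q2 AND q6 -> q23]. Adds q34, q23.
q23 first appears in round 3.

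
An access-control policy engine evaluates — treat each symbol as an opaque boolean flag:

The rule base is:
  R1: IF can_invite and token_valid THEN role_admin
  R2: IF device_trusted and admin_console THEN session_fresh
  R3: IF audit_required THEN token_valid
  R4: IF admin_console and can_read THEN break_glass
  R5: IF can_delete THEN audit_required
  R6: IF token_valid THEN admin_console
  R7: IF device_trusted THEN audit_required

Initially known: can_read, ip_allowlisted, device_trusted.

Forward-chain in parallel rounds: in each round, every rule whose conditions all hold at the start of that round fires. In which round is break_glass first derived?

Round 1: R7 [IF device_trusted THEN audit_required]. Adds audit_required.
Round 2: R3 [IF audit_required THEN token_valid]. Adds token_valid.
Round 3: R6 [IF token_valid THEN admin_console]. Adds admin_console.
Round 4: R2 [IF device_trusted and admin_console THEN session_fresh]; R4 [IF admin_console and can_read THEN break_glass]. Adds session_fresh, break_glass.
break_glass first appears in round 4.

4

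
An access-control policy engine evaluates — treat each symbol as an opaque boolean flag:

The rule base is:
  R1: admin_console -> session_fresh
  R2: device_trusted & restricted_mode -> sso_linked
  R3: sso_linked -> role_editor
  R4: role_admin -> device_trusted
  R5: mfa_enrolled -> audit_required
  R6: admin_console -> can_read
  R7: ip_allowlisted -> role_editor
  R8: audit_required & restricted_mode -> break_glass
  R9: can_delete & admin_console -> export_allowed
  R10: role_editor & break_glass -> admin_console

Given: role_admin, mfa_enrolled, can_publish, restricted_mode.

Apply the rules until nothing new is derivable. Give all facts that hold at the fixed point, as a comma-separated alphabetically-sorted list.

admin_console, audit_required, break_glass, can_publish, can_read, device_trusted, mfa_enrolled, restricted_mode, role_admin, role_editor, session_fresh, sso_linked

Round 1 fires R4, R5, giving device_trusted, audit_required.
Round 2 fires R2, R8, giving sso_linked, break_glass.
Round 3 fires R3, giving role_editor.
Round 4 fires R10, giving admin_console.
Round 5 fires R1, R6, giving session_fresh, can_read.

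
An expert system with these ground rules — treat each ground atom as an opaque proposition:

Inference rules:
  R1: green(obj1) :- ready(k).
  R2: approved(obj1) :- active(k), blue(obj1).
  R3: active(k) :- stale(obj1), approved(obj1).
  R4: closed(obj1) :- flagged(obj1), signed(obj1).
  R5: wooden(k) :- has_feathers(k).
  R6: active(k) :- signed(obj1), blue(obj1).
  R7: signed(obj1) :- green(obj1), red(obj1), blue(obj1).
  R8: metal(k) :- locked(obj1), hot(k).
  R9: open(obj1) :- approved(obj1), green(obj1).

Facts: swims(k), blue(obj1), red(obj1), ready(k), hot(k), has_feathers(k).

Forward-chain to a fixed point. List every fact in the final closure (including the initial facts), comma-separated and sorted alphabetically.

active(k), approved(obj1), blue(obj1), green(obj1), has_feathers(k), hot(k), open(obj1), ready(k), red(obj1), signed(obj1), swims(k), wooden(k)

Round 1: R1 [green(obj1) :- ready(k).]; R5 [wooden(k) :- has_feathers(k).]. Adds green(obj1), wooden(k).
Round 2: R7 [signed(obj1) :- green(obj1), red(obj1), blue(obj1).]. Adds signed(obj1).
Round 3: R6 [active(k) :- signed(obj1), blue(obj1).]. Adds active(k).
Round 4: R2 [approved(obj1) :- active(k), blue(obj1).]. Adds approved(obj1).
Round 5: R9 [open(obj1) :- approved(obj1), green(obj1).]. Adds open(obj1).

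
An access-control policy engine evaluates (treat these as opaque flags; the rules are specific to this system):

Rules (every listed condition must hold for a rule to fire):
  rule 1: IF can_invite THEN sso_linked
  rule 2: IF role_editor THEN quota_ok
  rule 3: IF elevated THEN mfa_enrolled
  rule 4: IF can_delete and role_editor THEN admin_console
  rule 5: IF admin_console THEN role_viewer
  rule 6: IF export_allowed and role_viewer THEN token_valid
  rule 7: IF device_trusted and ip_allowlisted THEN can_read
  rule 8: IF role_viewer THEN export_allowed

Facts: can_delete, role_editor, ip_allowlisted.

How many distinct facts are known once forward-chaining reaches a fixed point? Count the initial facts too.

[1] rule 2 [IF role_editor THEN quota_ok]; rule 4 [IF can_delete and role_editor THEN admin_console]. ⇒ new: quota_ok, admin_console.
[2] rule 5 [IF admin_console THEN role_viewer]. ⇒ new: role_viewer.
[3] rule 8 [IF role_viewer THEN export_allowed]. ⇒ new: export_allowed.
[4] rule 6 [IF export_allowed and role_viewer THEN token_valid]. ⇒ new: token_valid.
Closure: {admin_console, can_delete, export_allowed, ip_allowlisted, quota_ok, role_editor, role_viewer, token_valid} — 8 facts.

8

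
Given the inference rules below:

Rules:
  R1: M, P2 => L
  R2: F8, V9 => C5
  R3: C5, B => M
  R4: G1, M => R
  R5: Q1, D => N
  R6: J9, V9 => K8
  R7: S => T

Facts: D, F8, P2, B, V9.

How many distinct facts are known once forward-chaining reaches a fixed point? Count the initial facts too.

8

Round 1 — R2, derive C5.
Round 2 — R3, derive M.
Round 3 — R1, derive L.
Closure: {B, C5, D, F8, L, M, P2, V9} — 8 facts.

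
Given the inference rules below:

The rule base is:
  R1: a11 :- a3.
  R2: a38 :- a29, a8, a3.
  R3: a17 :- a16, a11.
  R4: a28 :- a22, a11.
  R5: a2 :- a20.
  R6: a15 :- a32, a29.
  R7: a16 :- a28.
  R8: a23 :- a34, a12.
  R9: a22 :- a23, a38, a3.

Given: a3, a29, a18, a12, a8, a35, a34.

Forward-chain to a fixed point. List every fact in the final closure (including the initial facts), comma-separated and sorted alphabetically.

Round 1 — R1, R2, R8, derive a11, a38, a23.
Round 2 — R9, derive a22.
Round 3 — R4, derive a28.
Round 4 — R7, derive a16.
Round 5 — R3, derive a17.

a11, a12, a16, a17, a18, a22, a23, a28, a29, a3, a34, a35, a38, a8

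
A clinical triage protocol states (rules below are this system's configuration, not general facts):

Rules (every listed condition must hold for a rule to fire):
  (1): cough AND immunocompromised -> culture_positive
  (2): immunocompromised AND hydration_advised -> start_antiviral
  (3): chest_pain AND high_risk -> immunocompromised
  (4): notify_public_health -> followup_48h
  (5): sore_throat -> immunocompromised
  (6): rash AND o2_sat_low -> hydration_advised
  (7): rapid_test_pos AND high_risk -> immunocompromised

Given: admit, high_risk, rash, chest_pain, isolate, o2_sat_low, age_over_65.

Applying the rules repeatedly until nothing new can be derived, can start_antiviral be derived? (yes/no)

yes

Round 1: (3) [chest_pain AND high_risk -> immunocompromised]; (6) [rash AND o2_sat_low -> hydration_advised]. New: immunocompromised, hydration_advised.
Round 2: (2) [immunocompromised AND hydration_advised -> start_antiviral]. New: start_antiviral.
start_antiviral appears in round 2, so it is derivable.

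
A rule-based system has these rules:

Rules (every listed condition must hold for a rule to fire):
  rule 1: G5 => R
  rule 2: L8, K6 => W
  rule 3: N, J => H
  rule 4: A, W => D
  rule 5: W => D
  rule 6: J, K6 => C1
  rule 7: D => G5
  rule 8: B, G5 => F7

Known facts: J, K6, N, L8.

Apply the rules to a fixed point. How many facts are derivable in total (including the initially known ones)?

10

Round 1: rule 2 [L8, K6 => W]; rule 3 [N, J => H]; rule 6 [J, K6 => C1]. New: W, H, C1.
Round 2: rule 5 [W => D]. New: D.
Round 3: rule 7 [D => G5]. New: G5.
Round 4: rule 1 [G5 => R]. New: R.
Closure: {C1, D, G5, H, J, K6, L8, N, R, W} — 10 facts.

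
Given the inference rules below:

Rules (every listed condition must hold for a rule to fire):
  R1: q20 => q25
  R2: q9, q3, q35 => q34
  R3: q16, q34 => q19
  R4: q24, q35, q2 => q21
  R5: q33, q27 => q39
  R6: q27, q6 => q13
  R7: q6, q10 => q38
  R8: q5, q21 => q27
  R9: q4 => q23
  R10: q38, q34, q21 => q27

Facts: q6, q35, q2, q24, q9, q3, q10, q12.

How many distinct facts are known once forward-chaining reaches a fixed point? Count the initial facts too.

[1] R2 [q9, q3, q35 => q34]; R4 [q24, q35, q2 => q21]; R7 [q6, q10 => q38]. ⇒ new: q34, q21, q38.
[2] R10 [q38, q34, q21 => q27]. ⇒ new: q27.
[3] R6 [q27, q6 => q13]. ⇒ new: q13.
Closure: {q10, q12, q13, q2, q21, q24, q27, q3, q34, q35, q38, q6, q9} — 13 facts.

13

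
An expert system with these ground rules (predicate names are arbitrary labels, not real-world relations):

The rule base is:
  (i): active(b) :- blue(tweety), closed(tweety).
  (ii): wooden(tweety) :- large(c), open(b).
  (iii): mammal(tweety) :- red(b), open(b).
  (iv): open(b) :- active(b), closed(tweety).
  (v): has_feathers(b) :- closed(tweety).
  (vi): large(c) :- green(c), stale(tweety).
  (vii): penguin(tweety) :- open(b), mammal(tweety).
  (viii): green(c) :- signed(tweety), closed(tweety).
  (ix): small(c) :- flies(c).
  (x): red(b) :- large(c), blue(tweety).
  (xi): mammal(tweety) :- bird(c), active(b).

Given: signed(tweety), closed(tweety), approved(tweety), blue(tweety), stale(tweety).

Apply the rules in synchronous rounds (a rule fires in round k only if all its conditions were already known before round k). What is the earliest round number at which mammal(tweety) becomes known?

4

Round 1: (i) [active(b) :- blue(tweety), closed(tweety).]; (v) [has_feathers(b) :- closed(tweety).]; (viii) [green(c) :- signed(tweety), closed(tweety).]. Adds active(b), has_feathers(b), green(c).
Round 2: (iv) [open(b) :- active(b), closed(tweety).]; (vi) [large(c) :- green(c), stale(tweety).]. Adds open(b), large(c).
Round 3: (ii) [wooden(tweety) :- large(c), open(b).]; (x) [red(b) :- large(c), blue(tweety).]. Adds wooden(tweety), red(b).
Round 4: (iii) [mammal(tweety) :- red(b), open(b).]. Adds mammal(tweety).
mammal(tweety) first appears in round 4.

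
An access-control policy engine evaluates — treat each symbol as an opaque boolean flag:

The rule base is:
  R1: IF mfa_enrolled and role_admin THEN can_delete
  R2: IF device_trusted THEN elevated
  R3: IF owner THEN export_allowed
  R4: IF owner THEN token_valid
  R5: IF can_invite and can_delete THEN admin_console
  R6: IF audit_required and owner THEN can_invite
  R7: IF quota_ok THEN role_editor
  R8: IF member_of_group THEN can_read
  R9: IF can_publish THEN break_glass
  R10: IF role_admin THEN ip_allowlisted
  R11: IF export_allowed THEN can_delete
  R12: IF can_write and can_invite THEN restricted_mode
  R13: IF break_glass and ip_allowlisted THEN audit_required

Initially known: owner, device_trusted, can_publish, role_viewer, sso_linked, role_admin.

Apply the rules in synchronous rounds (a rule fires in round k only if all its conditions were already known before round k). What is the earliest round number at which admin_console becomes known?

4

Round 1 fires R2, R3, R4, R9, R10, giving elevated, export_allowed, token_valid, break_glass, ip_allowlisted.
Round 2 fires R11, R13, giving can_delete, audit_required.
Round 3 fires R6, giving can_invite.
Round 4 fires R5, giving admin_console.
admin_console first appears in round 4.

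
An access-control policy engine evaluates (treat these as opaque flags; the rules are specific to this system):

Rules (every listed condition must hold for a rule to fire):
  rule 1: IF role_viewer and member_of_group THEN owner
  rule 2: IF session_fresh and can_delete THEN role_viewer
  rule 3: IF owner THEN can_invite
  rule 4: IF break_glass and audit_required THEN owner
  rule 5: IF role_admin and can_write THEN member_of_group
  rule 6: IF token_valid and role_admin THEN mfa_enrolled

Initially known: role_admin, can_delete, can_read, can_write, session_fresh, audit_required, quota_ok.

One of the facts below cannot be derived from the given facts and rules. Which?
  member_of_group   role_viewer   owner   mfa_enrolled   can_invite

mfa_enrolled

Round 1: rule 2 [IF session_fresh and can_delete THEN role_viewer]; rule 5 [IF role_admin and can_write THEN member_of_group]. New: role_viewer, member_of_group.
Round 2: rule 1 [IF role_viewer and member_of_group THEN owner]. New: owner.
Round 3: rule 3 [IF owner THEN can_invite]. New: can_invite.
Derived: role_viewer (round 1), owner (round 2), can_invite (round 3), member_of_group (round 1). mfa_enrolled never appears in any round.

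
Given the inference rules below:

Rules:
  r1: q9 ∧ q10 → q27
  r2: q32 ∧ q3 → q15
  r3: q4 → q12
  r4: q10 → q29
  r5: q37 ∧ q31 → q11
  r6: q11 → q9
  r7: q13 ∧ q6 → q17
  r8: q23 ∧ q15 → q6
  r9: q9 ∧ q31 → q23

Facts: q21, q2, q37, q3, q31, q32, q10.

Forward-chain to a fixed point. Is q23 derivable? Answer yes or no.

Round 1: r2 [q32 ∧ q3 → q15]; r4 [q10 → q29]; r5 [q37 ∧ q31 → q11]. New: q15, q29, q11.
Round 2: r6 [q11 → q9]. New: q9.
Round 3: r1 [q9 ∧ q10 → q27]; r9 [q9 ∧ q31 → q23]. New: q27, q23.
Round 4: r8 [q23 ∧ q15 → q6]. New: q6.
q23 appears in round 3, so it is derivable.

yes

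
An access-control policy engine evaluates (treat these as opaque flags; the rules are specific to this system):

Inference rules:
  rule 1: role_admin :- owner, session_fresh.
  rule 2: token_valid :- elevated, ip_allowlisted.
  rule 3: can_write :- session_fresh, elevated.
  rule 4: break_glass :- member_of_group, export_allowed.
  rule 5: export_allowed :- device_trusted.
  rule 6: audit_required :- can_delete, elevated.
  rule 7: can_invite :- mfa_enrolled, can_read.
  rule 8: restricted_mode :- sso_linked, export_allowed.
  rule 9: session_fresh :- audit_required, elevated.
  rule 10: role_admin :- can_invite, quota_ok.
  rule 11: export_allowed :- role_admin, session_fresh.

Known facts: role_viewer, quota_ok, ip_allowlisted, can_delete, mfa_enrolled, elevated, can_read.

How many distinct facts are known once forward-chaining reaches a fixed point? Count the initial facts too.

14

Round 1: rule 2 [token_valid :- elevated, ip_allowlisted.]; rule 6 [audit_required :- can_delete, elevated.]; rule 7 [can_invite :- mfa_enrolled, can_read.]. New: token_valid, audit_required, can_invite.
Round 2: rule 9 [session_fresh :- audit_required, elevated.]; rule 10 [role_admin :- can_invite, quota_ok.]. New: session_fresh, role_admin.
Round 3: rule 3 [can_write :- session_fresh, elevated.]; rule 11 [export_allowed :- role_admin, session_fresh.]. New: can_write, export_allowed.
Closure: {audit_required, can_delete, can_invite, can_read, can_write, elevated, export_allowed, ip_allowlisted, mfa_enrolled, quota_ok, role_admin, role_viewer, session_fresh, token_valid} — 14 facts.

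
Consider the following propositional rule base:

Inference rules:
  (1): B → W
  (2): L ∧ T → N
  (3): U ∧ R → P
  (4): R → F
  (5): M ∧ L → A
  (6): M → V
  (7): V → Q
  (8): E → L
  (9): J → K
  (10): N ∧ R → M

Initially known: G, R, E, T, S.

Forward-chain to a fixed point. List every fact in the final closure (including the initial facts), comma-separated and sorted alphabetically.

[1] (4) [R → F]; (8) [E → L]. ⇒ new: F, L.
[2] (2) [L ∧ T → N]. ⇒ new: N.
[3] (10) [N ∧ R → M]. ⇒ new: M.
[4] (5) [M ∧ L → A]; (6) [M → V]. ⇒ new: A, V.
[5] (7) [V → Q]. ⇒ new: Q.

A, E, F, G, L, M, N, Q, R, S, T, V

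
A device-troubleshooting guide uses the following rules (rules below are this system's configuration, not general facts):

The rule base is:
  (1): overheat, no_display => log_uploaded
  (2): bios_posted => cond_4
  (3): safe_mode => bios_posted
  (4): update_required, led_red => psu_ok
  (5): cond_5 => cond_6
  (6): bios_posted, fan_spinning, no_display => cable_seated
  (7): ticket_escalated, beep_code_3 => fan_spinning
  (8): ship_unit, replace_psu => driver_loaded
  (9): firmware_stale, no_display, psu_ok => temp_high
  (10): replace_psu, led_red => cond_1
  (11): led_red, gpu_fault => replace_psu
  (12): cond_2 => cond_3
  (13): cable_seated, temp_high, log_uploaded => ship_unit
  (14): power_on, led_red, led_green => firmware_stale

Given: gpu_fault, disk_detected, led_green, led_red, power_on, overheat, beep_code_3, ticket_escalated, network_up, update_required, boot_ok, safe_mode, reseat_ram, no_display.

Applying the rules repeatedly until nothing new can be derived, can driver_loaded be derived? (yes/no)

Round 1 fires (1), (3), (4), (7), (11), (14), giving log_uploaded, bios_posted, psu_ok, fan_spinning, replace_psu, firmware_stale.
Round 2 fires (2), (6), (9), (10), giving cond_4, cable_seated, temp_high, cond_1.
Round 3 fires (13), giving ship_unit.
Round 4 fires (8), giving driver_loaded.
driver_loaded appears in round 4, so it is derivable.

yes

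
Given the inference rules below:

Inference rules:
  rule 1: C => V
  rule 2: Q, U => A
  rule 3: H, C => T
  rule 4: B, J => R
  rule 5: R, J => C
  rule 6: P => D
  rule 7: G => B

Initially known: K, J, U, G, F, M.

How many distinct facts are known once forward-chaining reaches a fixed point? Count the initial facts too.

10

Round 1: rule 7 [G => B]. New: B.
Round 2: rule 4 [B, J => R]. New: R.
Round 3: rule 5 [R, J => C]. New: C.
Round 4: rule 1 [C => V]. New: V.
Closure: {B, C, F, G, J, K, M, R, U, V} — 10 facts.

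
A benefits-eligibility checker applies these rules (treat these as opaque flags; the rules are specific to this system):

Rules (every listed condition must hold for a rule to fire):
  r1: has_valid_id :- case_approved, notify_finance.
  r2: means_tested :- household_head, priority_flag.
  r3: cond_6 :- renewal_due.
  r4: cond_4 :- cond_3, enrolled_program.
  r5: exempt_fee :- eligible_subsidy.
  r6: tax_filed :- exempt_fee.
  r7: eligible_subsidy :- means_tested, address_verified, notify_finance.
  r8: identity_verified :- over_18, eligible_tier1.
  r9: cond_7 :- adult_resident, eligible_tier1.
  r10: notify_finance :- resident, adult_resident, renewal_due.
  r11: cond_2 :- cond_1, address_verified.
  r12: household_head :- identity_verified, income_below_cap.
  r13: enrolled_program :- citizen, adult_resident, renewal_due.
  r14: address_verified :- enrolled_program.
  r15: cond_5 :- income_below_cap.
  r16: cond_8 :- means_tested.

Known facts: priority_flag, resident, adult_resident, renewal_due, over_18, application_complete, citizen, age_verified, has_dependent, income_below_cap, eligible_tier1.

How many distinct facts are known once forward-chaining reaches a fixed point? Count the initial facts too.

24

Round 1: r3 [cond_6 :- renewal_due.]; r8 [identity_verified :- over_18, eligible_tier1.]; r9 [cond_7 :- adult_resident, eligible_tier1.]; r10 [notify_finance :- resident, adult_resident, renewal_due.]; r13 [enrolled_program :- citizen, adult_resident, renewal_due.]; r15 [cond_5 :- income_below_cap.]. New: cond_6, identity_verified, cond_7, notify_finance, enrolled_program, cond_5.
Round 2: r12 [household_head :- identity_verified, income_below_cap.]; r14 [address_verified :- enrolled_program.]. New: household_head, address_verified.
Round 3: r2 [means_tested :- household_head, priority_flag.]. New: means_tested.
Round 4: r7 [eligible_subsidy :- means_tested, address_verified, notify_finance.]; r16 [cond_8 :- means_tested.]. New: eligible_subsidy, cond_8.
Round 5: r5 [exempt_fee :- eligible_subsidy.]. New: exempt_fee.
Round 6: r6 [tax_filed :- exempt_fee.]. New: tax_filed.
Closure: {address_verified, adult_resident, age_verified, application_complete, citizen, cond_5, cond_6, cond_7, cond_8, eligible_subsidy, eligible_tier1, enrolled_program, exempt_fee, has_dependent, household_head, identity_verified, income_below_cap, means_tested, notify_finance, over_18, priority_flag, renewal_due, resident, tax_filed} — 24 facts.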